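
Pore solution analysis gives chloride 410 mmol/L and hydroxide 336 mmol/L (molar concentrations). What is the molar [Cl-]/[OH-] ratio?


Threshold parameter = [Cl-] / [OH-] (molar basis; both in mmol/L, so units cancel)
Ratio = 410 / 336 = 1.22

1.22


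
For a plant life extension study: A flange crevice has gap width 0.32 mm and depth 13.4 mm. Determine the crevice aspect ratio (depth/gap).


Aspect ratio = depth / gap
Ratio = 13.4 / 0.32 = 41.9

41.9


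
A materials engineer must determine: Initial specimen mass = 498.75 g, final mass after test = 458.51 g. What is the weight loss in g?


Weight loss = initial − final
WL = 498.75 − 458.51 = 40.24 g

40.24 g


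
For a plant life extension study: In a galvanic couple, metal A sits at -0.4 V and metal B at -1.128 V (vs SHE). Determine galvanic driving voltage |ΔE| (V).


Driving voltage is the absolute potential difference.
|ΔE| = |-0.4 − (-1.128)| = 0.728 V

0.728 V


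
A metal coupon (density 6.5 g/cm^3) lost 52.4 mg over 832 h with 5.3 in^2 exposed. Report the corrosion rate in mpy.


Apply the mpy weight-loss relation: CR = 534 * W / (D * A * T)
Numerator: 534 * 52.4 = 27981.6
Denominator: 6.5 * 5.3 * 832 = 28662.4
CR = 27981.6 / 28662.4 = 0.9762 mpy

0.9762 mpy


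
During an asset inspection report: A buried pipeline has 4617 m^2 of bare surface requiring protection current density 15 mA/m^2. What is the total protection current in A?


I = area * current density, then convert mA → A (÷1000)
I = 4617 * 15 / 1000 = 69.26 A

69.26 A


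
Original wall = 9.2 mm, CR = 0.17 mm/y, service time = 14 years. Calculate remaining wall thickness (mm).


Remaining wall = original − CR × time
t = 9.2 − 0.17*14 = 9.2 − 2.38 = 6.82 mm

6.82 mm


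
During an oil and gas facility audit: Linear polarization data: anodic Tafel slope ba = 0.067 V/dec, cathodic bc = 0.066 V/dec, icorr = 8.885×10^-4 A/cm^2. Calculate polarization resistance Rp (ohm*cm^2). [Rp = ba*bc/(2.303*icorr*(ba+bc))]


Apply the Stern-Geary equation: Rp = ba*bc / (2.303*icorr*(ba+bc))
ba*bc = 0.067*0.066 = 0.004422
ba+bc = 0.133; 2.303*icorr*(ba+bc) = 2.303*8.885×10^-4*0.133 = 2.7214666×10^-4
Rp = 0.004422 / 2.7214666×10^-4 = 16.25 ohm*cm^2

16.25 ohm*cm^2


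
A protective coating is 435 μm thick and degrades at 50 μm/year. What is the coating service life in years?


Service life = thickness / degradation rate
Life = 435 / 50 = 8.7 years

8.7 years


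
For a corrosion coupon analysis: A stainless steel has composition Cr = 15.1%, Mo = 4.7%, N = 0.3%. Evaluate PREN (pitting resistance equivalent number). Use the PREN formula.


Apply the PREN formula: PREN = Cr + 3.3*Mo + 16*N
PREN = 15.1 + 3.3*4.7 + 16*0.3
PREN = 15.1 + 15.51 + 4.8 = 35.41

35.41


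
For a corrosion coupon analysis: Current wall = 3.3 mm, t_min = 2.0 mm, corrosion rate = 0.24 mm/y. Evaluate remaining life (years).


Apply the remaining-life relation: RL = (t_current − t_min) / CR
RL = (3.3 − 2.0) / 0.24 = 1.3 / 0.24 = 5.4 years

5.4 years


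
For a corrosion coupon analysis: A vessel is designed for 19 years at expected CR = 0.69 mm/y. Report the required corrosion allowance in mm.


Corrosion allowance = CR × design life
CA = 0.69 * 19 = 13.11 mm

13.11 mm


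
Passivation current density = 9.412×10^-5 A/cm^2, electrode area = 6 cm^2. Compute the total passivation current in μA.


I = i_pass * A, then convert A → μA (×10^6)
I = 9.412×10^-5 * 6 * 10^6 = 564.72 μA

564.72 μA


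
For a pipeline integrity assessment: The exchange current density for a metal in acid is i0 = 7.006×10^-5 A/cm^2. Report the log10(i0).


i0 = 7.006×10^-5 A/cm^2
log10(i0) = -4.155

-4.155


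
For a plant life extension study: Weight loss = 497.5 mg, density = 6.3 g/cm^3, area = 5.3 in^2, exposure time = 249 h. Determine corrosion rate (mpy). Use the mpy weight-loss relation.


Apply the mpy weight-loss relation: CR = 534 * W / (D * A * T)
Numerator: 534 * 497.5 = 265665.0
Denominator: 6.3 * 5.3 * 249 = 8314.11
CR = 265665.0 / 8314.11 = 31.9535 mpy

31.9535 mpy


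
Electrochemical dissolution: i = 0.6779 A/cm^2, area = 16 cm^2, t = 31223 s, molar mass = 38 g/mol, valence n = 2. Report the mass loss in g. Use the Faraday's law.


Apply Faraday's law: m = i*A*t*M / (n*F)
Total charge passed Q = i*A*t = 0.6779*16*31223 = 338657.1472 C
m = Q*M/(n*F) = 338657.1472*38/(2*96485) = 66.68898 g

66.68898 g


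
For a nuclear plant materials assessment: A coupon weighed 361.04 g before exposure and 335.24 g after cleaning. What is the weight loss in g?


Weight loss = initial − final
WL = 361.04 − 335.24 = 25.8 g

25.8 g


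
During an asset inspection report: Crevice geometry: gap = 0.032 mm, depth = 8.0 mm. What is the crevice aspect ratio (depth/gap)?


Aspect ratio = depth / gap
Ratio = 8.0 / 0.032 = 250.0

250.0


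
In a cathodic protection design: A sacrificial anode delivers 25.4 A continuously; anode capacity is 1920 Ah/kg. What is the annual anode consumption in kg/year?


Annual consumption = current * hours per year / capacity
Rate = 25.4 * 8760 / 1920 = 115.9 kg/year

115.9 kg/year


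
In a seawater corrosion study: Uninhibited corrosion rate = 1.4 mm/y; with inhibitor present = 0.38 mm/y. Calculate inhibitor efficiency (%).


Apply the inhibitor-efficiency definition: IE = (CR_blank − CR_inh)/CR_blank × 100
IE = (1.4 − 0.38) / 1.4 × 100
IE = 1.02 / 1.4 × 100 = 72.9 %

72.9 %


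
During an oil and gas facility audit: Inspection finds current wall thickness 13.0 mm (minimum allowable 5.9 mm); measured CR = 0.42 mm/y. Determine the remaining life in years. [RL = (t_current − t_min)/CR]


Apply the remaining-life relation: RL = (t_current − t_min) / CR
RL = (13.0 − 5.9) / 0.42 = 7.1 / 0.42 = 16.9 years

16.9 years


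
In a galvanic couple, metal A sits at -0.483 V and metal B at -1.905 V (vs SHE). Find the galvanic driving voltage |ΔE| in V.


Driving voltage is the absolute potential difference.
|ΔE| = |-0.483 − (-1.905)| = 1.422 V

1.422 V


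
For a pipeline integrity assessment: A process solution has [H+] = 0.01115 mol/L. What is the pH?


pH = −log10[H+]
pH = −log10(0.01115) = 1.95

1.95


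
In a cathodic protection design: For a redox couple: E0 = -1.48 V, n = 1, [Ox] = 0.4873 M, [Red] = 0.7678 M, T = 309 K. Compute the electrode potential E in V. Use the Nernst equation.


Apply the Nernst equation: E = E0 + (RT/nF)*ln([Ox]/[Red])
Step 1: RT/nF = 8.314*309/(1*96485) = 0.02662617 V
Step 2: [Ox]/[Red] = 0.4873/0.7678 = 0.63467
Step 3: ln(0.63467) = -0.45465
Step 4: correction = 0.02662617 * -0.45465 = -0.0121 V
E = -1.48 + -0.0121 = -1.4921 V

-1.4921 V


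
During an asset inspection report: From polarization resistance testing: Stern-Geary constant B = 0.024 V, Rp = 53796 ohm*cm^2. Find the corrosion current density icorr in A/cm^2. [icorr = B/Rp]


Apply the Stern-Geary relation: icorr = B / Rp
icorr = 0.024 / 53796 = 4.461×10^-7 A/cm^2

4.461×10^-7 A/cm^2


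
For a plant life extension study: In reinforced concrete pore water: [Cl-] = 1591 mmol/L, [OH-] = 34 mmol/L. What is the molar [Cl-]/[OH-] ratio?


Threshold parameter = [Cl-] / [OH-] (molar basis; both in mmol/L, so units cancel)
Ratio = 1591 / 34 = 46.79

46.79


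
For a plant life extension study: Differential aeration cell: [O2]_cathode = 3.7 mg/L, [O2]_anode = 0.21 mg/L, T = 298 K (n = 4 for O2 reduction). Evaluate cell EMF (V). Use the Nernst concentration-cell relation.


Apply the Nernst concentration-cell relation: E = (RT/nF)*ln(C_cathode/C_anode)
RT/nF = 8.314*298/(4*96485) = 0.00641958 V
ln(3.7/0.21) = 2.86898
E = 0.00641958 * 2.86898 = 0.01842 V

0.01842 V


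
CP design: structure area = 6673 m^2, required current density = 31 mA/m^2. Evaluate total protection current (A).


I = area * current density, then convert mA → A (÷1000)
I = 6673 * 31 / 1000 = 206.86 A

206.86 A


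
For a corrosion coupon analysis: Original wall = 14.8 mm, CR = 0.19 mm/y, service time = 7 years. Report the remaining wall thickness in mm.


Remaining wall = original − CR × time
t = 14.8 − 0.19*7 = 14.8 − 1.33 = 13.47 mm

13.47 mm


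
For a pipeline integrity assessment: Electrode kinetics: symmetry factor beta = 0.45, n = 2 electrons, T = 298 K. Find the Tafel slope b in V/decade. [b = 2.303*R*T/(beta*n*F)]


Apply the Tafel slope relation: b = 2.303*R*T/(beta*n*F)
Numerator: 2.303 * 8.314 * 298 = 5705.85
Denominator: 0.45 * 2 * 96485 = 86836.5
b = 5705.85 / 86836.5 = 0.0657 V/decade

0.0657 V/decade


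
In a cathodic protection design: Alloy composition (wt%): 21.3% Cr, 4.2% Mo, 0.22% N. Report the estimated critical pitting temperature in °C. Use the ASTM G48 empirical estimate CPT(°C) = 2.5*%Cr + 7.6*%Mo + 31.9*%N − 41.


Apply the ASTM G48 empirical CPT estimate: CPT(°C) = 2.5*%Cr + 7.6*%Mo + 31.9*%N − 41
2.5*21.3 = 53.25; 7.6*4.2 = 31.92; 31.9*0.22 = 7.018
CPT = 53.25 + 31.92 + 7.018 − 41 = 51.188 °C
Rounded to 0.1 °C: CPT ≈ 51.2 °C

51.2 °C


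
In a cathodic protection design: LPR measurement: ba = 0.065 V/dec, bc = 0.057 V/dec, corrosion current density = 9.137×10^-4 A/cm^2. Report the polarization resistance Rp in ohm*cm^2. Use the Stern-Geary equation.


Apply the Stern-Geary equation: Rp = ba*bc / (2.303*icorr*(ba+bc))
ba*bc = 0.065*0.057 = 0.003705
ba+bc = 0.122; 2.303*icorr*(ba+bc) = 2.303*9.137×10^-4*0.122 = 2.5671863×10^-4
Rp = 0.003705 / 2.5671863×10^-4 = 14.43 ohm*cm^2

14.43 ohm*cm^2


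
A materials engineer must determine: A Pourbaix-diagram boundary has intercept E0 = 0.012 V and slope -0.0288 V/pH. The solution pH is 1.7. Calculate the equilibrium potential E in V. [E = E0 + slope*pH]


Apply the Pourbaix line equation: E = E0 + slope*pH
E = 0.012 + (-0.0288)*1.7 = 0.012 + (-0.04896) = -0.03696 V
Rounded to 3 decimal places: E = -0.037 V

-0.037 V


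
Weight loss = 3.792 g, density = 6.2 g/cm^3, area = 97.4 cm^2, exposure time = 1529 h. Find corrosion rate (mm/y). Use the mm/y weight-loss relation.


Apply the mm/y weight-loss relation: CR = 87600 * W / (D * A * T)
Numerator: 87600 * 3.792 = 332179.2
Denominator: 6.2 * 97.4 * 1529 = 923332.52
CR = 332179.2 / 923332.52 = 0.359761 mm/y

0.359761 mm/y


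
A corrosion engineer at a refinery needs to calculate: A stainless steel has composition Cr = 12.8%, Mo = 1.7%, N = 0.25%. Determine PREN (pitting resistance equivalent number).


Apply the PREN formula: PREN = Cr + 3.3*Mo + 16*N
PREN = 12.8 + 3.3*1.7 + 16*0.25
PREN = 12.8 + 5.61 + 4.0 = 22.41

22.41


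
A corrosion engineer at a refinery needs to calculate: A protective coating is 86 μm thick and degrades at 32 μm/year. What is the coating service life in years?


Service life = thickness / degradation rate
Life = 86 / 32 = 2.7 years

2.7 years


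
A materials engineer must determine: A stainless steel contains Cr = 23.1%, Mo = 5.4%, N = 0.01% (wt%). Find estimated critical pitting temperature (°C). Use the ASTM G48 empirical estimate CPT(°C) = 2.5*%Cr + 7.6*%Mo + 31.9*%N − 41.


Apply the ASTM G48 empirical CPT estimate: CPT(°C) = 2.5*%Cr + 7.6*%Mo + 31.9*%N − 41
2.5*23.1 = 57.75; 7.6*5.4 = 41.04; 31.9*0.01 = 0.319
CPT = 57.75 + 41.04 + 0.319 − 41 = 58.109 °C
Rounded to 0.1 °C: CPT ≈ 58.1 °C

58.1 °C


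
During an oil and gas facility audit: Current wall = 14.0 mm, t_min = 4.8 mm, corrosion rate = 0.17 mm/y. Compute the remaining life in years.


Apply the remaining-life relation: RL = (t_current − t_min) / CR
RL = (14.0 − 4.8) / 0.17 = 9.2 / 0.17 = 54.1 years

54.1 years


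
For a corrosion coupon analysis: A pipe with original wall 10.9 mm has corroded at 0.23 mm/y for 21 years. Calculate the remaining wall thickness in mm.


Remaining wall = original − CR × time
t = 10.9 − 0.23*21 = 10.9 − 4.83 = 6.07 mm

6.07 mm


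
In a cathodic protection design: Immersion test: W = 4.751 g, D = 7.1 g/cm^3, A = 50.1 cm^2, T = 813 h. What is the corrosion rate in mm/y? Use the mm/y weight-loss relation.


Apply the mm/y weight-loss relation: CR = 87600 * W / (D * A * T)
Numerator: 87600 * 4.751 = 416187.6
Denominator: 7.1 * 50.1 * 813 = 289192.23
CR = 416187.6 / 289192.23 = 1.439138 mm/y

1.439138 mm/y


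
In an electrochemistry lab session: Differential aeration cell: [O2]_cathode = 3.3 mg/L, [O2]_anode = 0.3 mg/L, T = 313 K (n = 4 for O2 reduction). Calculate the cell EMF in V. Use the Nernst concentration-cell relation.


Apply the Nernst concentration-cell relation: E = (RT/nF)*ln(C_cathode/C_anode)
RT/nF = 8.314*313/(4*96485) = 0.00674271 V
ln(3.3/0.3) = 2.3979
E = 0.00674271 * 2.3979 = 0.01617 V

0.01617 V


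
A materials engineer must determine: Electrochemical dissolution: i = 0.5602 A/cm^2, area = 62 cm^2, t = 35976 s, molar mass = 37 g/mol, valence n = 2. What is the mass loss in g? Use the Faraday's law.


Apply Faraday's law: m = i*A*t*M / (n*F)
Total charge passed Q = i*A*t = 0.5602*62*35976 = 1249532.8224 C
m = Q*M/(n*F) = 1249532.8224*37/(2*96485) = 239.58498 g

239.58498 g


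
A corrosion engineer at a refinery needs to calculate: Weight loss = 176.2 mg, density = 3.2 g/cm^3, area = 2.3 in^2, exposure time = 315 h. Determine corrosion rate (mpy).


Apply the mpy weight-loss relation: CR = 534 * W / (D * A * T)
Numerator: 534 * 176.2 = 94090.8
Denominator: 3.2 * 2.3 * 315 = 2318.4
CR = 94090.8 / 2318.4 = 40.58437 mpy

40.58437 mpy


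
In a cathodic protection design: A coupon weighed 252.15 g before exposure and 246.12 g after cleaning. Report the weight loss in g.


Weight loss = initial − final
WL = 252.15 − 246.12 = 6.03 g

6.03 g


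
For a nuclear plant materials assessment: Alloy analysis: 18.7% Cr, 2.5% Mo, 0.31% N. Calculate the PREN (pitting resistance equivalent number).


Apply the PREN formula: PREN = Cr + 3.3*Mo + 16*N
PREN = 18.7 + 3.3*2.5 + 16*0.31
PREN = 18.7 + 8.25 + 4.96 = 31.91

31.91


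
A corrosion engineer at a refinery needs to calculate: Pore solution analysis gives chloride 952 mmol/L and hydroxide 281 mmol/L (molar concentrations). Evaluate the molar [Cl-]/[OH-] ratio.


Threshold parameter = [Cl-] / [OH-] (molar basis; both in mmol/L, so units cancel)
Ratio = 952 / 281 = 3.39

3.39


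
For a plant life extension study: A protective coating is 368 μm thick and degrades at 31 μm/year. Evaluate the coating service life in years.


Service life = thickness / degradation rate
Life = 368 / 31 = 11.9 years

11.9 years


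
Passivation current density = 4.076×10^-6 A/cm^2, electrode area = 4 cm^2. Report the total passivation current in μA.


I = i_pass * A, then convert A → μA (×10^6)
I = 4.076×10^-6 * 4 * 10^6 = 16.3 μA

16.3 μA


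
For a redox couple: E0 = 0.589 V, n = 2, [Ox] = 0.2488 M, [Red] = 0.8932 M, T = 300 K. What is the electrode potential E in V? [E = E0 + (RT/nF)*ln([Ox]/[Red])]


Apply the Nernst equation: E = E0 + (RT/nF)*ln([Ox]/[Red])
Step 1: RT/nF = 8.314*300/(2*96485) = 0.01292533 V
Step 2: [Ox]/[Red] = 0.2488/0.8932 = 0.278549
Step 3: ln(0.278549) = -1.278161
Step 4: correction = 0.01292533 * -1.278161 = -0.017 V
E = 0.589 + -0.017 = 0.572 V

0.572 V


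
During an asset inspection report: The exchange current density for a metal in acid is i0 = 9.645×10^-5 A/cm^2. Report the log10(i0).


i0 = 9.645×10^-5 A/cm^2
log10(i0) = -4.016

-4.016


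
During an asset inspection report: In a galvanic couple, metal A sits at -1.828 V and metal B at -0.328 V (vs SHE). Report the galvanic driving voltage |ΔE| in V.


Driving voltage is the absolute potential difference.
|ΔE| = |-1.828 − (-0.328)| = 1.5 V

1.5 V


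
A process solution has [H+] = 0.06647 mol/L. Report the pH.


pH = −log10[H+]
pH = −log10(0.06647) = 1.18

1.18


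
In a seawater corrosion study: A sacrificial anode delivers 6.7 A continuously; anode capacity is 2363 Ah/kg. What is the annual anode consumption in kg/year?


Annual consumption = current * hours per year / capacity
Rate = 6.7 * 8760 / 2363 = 24.8 kg/year

24.8 kg/year


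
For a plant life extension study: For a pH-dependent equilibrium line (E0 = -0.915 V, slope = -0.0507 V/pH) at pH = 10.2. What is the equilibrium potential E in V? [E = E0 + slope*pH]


Apply the Pourbaix line equation: E = E0 + slope*pH
E = -0.915 + (-0.0507)*10.2 = -0.915 + (-0.51714) = -1.43214 V
Rounded to 4 decimal places: E = -1.4321 V

-1.4321 V


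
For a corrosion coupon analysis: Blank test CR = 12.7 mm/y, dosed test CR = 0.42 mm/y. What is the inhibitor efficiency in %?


Apply the inhibitor-efficiency definition: IE = (CR_blank − CR_inh)/CR_blank × 100
IE = (12.7 − 0.42) / 12.7 × 100
IE = 12.28 / 12.7 × 100 = 96.7 %

96.7 %


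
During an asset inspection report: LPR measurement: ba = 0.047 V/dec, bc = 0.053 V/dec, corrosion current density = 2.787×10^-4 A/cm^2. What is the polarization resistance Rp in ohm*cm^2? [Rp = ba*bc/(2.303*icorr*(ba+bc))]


Apply the Stern-Geary equation: Rp = ba*bc / (2.303*icorr*(ba+bc))
ba*bc = 0.047*0.053 = 0.002491
ba+bc = 0.1; 2.303*icorr*(ba+bc) = 2.303*2.787×10^-4*0.1 = 6.418461×10^-5
Rp = 0.002491 / 6.418461×10^-5 = 38.81 ohm*cm^2

38.81 ohm*cm^2


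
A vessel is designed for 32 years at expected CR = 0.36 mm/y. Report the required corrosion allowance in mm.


Corrosion allowance = CR × design life
CA = 0.36 * 32 = 11.52 mm

11.52 mm


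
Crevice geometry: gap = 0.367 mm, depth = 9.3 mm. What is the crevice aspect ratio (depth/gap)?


Aspect ratio = depth / gap
Ratio = 9.3 / 0.367 = 25.3

25.3


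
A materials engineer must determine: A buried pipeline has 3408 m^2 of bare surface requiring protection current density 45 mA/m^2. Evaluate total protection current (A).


I = area * current density, then convert mA → A (÷1000)
I = 3408 * 45 / 1000 = 153.36 A

153.36 A


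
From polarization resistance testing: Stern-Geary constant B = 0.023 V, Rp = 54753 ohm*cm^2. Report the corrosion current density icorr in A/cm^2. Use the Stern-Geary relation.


Apply the Stern-Geary relation: icorr = B / Rp
icorr = 0.023 / 54753 = 4.201×10^-7 A/cm^2

4.201×10^-7 A/cm^2


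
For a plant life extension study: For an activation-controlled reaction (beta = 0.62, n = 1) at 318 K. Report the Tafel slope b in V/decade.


Apply the Tafel slope relation: b = 2.303*R*T/(beta*n*F)
Numerator: 2.303 * 8.314 * 318 = 6088.79
Denominator: 0.62 * 1 * 96485 = 59820.7
b = 6088.79 / 59820.7 = 0.1018 V/decade

0.1018 V/decade


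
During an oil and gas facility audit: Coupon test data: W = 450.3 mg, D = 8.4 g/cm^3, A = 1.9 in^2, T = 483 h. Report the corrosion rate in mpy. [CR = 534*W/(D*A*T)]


Apply the mpy weight-loss relation: CR = 534 * W / (D * A * T)
Numerator: 534 * 450.3 = 240460.2
Denominator: 8.4 * 1.9 * 483 = 7708.68
CR = 240460.2 / 7708.68 = 31.1934 mpy

31.1934 mpy


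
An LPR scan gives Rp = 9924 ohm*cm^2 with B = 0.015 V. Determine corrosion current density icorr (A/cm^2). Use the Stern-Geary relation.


Apply the Stern-Geary relation: icorr = B / Rp
icorr = 0.015 / 9924 = 1.511×10^-6 A/cm^2

1.511×10^-6 A/cm^2


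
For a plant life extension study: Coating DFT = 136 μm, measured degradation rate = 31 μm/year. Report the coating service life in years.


Service life = thickness / degradation rate
Life = 136 / 31 = 4.4 years

4.4 years


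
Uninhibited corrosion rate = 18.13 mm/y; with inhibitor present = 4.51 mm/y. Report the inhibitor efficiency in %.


Apply the inhibitor-efficiency definition: IE = (CR_blank − CR_inh)/CR_blank × 100
IE = (18.13 − 4.51) / 18.13 × 100
IE = 13.62 / 18.13 × 100 = 75.1 %

75.1 %


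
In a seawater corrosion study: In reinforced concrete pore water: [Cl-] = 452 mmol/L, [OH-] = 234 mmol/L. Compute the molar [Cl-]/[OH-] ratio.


Threshold parameter = [Cl-] / [OH-] (molar basis; both in mmol/L, so units cancel)
Ratio = 452 / 234 = 1.93

1.93


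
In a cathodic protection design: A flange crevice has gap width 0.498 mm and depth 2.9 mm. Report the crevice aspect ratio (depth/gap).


Aspect ratio = depth / gap
Ratio = 2.9 / 0.498 = 5.8

5.8


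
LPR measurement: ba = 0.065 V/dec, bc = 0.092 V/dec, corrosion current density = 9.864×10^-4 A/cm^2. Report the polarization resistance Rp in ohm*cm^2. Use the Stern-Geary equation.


Apply the Stern-Geary equation: Rp = ba*bc / (2.303*icorr*(ba+bc))
ba*bc = 0.065*0.092 = 0.00598
ba+bc = 0.157; 2.303*icorr*(ba+bc) = 2.303*9.864×10^-4*0.157 = 3.5665363×10^-4
Rp = 0.00598 / 3.5665363×10^-4 = 16.77 ohm*cm^2

16.77 ohm*cm^2


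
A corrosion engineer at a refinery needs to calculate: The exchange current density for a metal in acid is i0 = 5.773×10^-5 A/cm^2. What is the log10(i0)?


i0 = 5.773×10^-5 A/cm^2
log10(i0) = -4.239

-4.239


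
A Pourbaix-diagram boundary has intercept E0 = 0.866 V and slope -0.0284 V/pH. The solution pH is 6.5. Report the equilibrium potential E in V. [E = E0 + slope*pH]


Apply the Pourbaix line equation: E = E0 + slope*pH
E = 0.866 + (-0.0284)*6.5 = 0.866 + (-0.1846) = 0.6814 V
Rounded to 3 decimal places: E = 0.681 V

0.681 V


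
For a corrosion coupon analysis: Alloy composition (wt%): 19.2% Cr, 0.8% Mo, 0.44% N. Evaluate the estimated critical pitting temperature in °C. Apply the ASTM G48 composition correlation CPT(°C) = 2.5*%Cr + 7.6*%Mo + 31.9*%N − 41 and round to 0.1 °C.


Apply the ASTM G48 empirical CPT estimate: CPT(°C) = 2.5*%Cr + 7.6*%Mo + 31.9*%N − 41
2.5*19.2 = 48; 7.6*0.8 = 6.08; 31.9*0.44 = 14.036
CPT = 48 + 6.08 + 14.036 − 41 = 27.116 °C
Rounded to 0.1 °C: CPT ≈ 27.1 °C

27.1 °C


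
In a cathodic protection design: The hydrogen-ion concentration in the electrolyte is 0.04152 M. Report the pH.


pH = −log10[H+]
pH = −log10(0.04152) = 1.38

1.38


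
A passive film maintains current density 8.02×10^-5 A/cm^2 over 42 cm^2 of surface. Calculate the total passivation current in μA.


I = i_pass * A, then convert A → μA (×10^6)
I = 8.02×10^-5 * 42 * 10^6 = 3368.4 μA

3368.4 μA


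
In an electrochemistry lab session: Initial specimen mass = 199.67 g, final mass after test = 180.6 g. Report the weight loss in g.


Weight loss = initial − final
WL = 199.67 − 180.6 = 19.07 g

19.07 g


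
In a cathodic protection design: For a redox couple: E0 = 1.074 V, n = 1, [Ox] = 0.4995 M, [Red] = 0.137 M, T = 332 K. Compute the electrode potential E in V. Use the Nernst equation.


Apply the Nernst equation: E = E0 + (RT/nF)*ln([Ox]/[Red])
Step 1: RT/nF = 8.314*332/(1*96485) = 0.02860805 V
Step 2: [Ox]/[Red] = 0.4995/0.137 = 3.645985
Step 3: ln(3.645985) = 1.293627
Step 4: correction = 0.02860805 * 1.293627 = 0.037 V
E = 1.074 + 0.037 = 1.111 V

1.111 V


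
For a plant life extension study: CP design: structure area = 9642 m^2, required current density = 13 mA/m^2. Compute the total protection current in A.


I = area * current density, then convert mA → A (÷1000)
I = 9642 * 13 / 1000 = 125.35 A

125.35 A


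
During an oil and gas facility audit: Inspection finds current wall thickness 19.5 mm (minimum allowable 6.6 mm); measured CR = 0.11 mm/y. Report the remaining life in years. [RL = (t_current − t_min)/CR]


Apply the remaining-life relation: RL = (t_current − t_min) / CR
RL = (19.5 − 6.6) / 0.11 = 12.9 / 0.11 = 117.3 years

117.3 years


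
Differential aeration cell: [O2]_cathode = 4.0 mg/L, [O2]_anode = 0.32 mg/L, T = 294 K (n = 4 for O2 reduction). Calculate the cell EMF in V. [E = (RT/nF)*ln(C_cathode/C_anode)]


Apply the Nernst concentration-cell relation: E = (RT/nF)*ln(C_cathode/C_anode)
RT/nF = 8.314*294/(4*96485) = 0.00633341 V
ln(4.0/0.32) = 2.52573
E = 0.00633341 * 2.52573 = 0.016 V

0.016 V


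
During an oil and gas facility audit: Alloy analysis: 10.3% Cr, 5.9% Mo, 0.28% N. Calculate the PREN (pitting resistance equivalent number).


Apply the PREN formula: PREN = Cr + 3.3*Mo + 16*N
PREN = 10.3 + 3.3*5.9 + 16*0.28
PREN = 10.3 + 19.47 + 4.48 = 34.25

34.25


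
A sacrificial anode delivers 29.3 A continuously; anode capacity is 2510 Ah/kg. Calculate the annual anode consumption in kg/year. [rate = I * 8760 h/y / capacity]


Annual consumption = current * hours per year / capacity
Rate = 29.3 * 8760 / 2510 = 102.3 kg/year

102.3 kg/year


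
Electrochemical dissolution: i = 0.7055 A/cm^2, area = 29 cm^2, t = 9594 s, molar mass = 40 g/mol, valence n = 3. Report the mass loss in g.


Apply Faraday's law: m = i*A*t*M / (n*F)
Total charge passed Q = i*A*t = 0.7055*29*9594 = 196288.443 C
m = Q*M/(n*F) = 196288.443*40/(3*96485) = 27.1252 g

27.1252 g


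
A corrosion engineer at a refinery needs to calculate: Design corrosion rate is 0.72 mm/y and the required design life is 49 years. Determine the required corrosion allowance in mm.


Corrosion allowance = CR × design life
CA = 0.72 * 49 = 35.28 mm

35.28 mm


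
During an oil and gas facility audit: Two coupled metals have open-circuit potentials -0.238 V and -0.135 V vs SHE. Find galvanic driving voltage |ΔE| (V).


Driving voltage is the absolute potential difference.
|ΔE| = |-0.238 − (-0.135)| = 0.103 V

0.103 V


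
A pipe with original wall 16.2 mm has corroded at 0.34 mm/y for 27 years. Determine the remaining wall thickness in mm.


Remaining wall = original − CR × time
t = 16.2 − 0.34*27 = 16.2 − 9.18 = 7.02 mm

7.02 mm


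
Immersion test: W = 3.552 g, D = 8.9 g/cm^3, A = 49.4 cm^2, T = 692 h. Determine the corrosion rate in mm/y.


Apply the mm/y weight-loss relation: CR = 87600 * W / (D * A * T)
Numerator: 87600 * 3.552 = 311155.2
Denominator: 8.9 * 49.4 * 692 = 304244.72
CR = 311155.2 / 304244.72 = 1.0227 mm/y

1.0227 mm/y


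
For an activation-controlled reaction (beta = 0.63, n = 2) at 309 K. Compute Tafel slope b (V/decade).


Apply the Tafel slope relation: b = 2.303*R*T/(beta*n*F)
Numerator: 2.303 * 8.314 * 309 = 5916.47
Denominator: 0.63 * 2 * 96485 = 121571.1
b = 5916.47 / 121571.1 = 0.0487 V/decade

0.0487 V/decade


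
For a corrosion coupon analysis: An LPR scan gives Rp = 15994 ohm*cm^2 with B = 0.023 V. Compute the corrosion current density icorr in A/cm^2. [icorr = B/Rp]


Apply the Stern-Geary relation: icorr = B / Rp
icorr = 0.023 / 15994 = 1.438×10^-6 A/cm^2

1.438×10^-6 A/cm^2


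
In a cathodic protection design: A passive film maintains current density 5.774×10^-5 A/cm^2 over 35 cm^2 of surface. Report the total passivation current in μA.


I = i_pass * A, then convert A → μA (×10^6)
I = 5.774×10^-5 * 35 * 10^6 = 2020.9 μA

2020.9 μA


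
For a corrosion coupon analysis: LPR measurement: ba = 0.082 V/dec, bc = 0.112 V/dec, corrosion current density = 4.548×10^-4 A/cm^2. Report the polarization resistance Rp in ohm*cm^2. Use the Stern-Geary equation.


Apply the Stern-Geary equation: Rp = ba*bc / (2.303*icorr*(ba+bc))
ba*bc = 0.082*0.112 = 0.009184
ba+bc = 0.194; 2.303*icorr*(ba+bc) = 2.303*4.548×10^-4*0.194 = 2.0319645×10^-4
Rp = 0.009184 / 2.0319645×10^-4 = 45.2 ohm*cm^2

45.2 ohm*cm^2


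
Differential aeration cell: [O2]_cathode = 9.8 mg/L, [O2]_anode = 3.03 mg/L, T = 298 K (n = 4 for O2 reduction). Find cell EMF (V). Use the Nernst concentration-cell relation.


Apply the Nernst concentration-cell relation: E = (RT/nF)*ln(C_cathode/C_anode)
RT/nF = 8.314*298/(4*96485) = 0.00641958 V
ln(9.8/3.03) = 1.17382
E = 0.00641958 * 1.17382 = 0.00754 V

0.00754 V


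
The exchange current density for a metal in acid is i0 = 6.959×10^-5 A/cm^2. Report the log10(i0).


i0 = 6.959×10^-5 A/cm^2
log10(i0) = -4.157

-4.157


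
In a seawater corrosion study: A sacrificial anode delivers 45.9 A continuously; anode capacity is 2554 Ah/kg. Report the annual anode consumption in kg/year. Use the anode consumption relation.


Annual consumption = current * hours per year / capacity
Rate = 45.9 * 8760 / 2554 = 157.4 kg/year

157.4 kg/year


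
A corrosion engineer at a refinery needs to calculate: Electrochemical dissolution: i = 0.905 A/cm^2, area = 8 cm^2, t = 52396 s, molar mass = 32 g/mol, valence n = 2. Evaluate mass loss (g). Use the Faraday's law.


Apply Faraday's law: m = i*A*t*M / (n*F)
Total charge passed Q = i*A*t = 0.905*8*52396 = 379347.04 C
m = Q*M/(n*F) = 379347.04*32/(2*96485) = 62.9067 g

62.9067 g


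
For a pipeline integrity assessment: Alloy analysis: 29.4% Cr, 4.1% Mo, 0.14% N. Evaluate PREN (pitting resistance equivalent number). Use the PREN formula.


Apply the PREN formula: PREN = Cr + 3.3*Mo + 16*N
PREN = 29.4 + 3.3*4.1 + 16*0.14
PREN = 29.4 + 13.53 + 2.24 = 45.17

45.17


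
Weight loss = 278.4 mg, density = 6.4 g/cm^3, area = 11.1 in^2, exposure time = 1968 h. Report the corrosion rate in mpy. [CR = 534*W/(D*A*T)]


Apply the mpy weight-loss relation: CR = 534 * W / (D * A * T)
Numerator: 534 * 278.4 = 148665.6
Denominator: 6.4 * 11.1 * 1968 = 139806.72
CR = 148665.6 / 139806.72 = 1.06337 mpy

1.06337 mpy


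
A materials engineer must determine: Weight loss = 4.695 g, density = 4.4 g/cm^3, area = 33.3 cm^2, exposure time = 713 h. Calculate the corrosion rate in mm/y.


Apply the mm/y weight-loss relation: CR = 87600 * W / (D * A * T)
Numerator: 87600 * 4.695 = 411282.0
Denominator: 4.4 * 33.3 * 713 = 104468.76
CR = 411282.0 / 104468.76 = 3.93689 mm/y

3.93689 mm/y


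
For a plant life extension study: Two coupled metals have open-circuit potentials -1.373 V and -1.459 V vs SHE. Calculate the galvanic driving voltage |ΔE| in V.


Driving voltage is the absolute potential difference.
|ΔE| = |-1.373 − (-1.459)| = 0.086 V

0.086 V


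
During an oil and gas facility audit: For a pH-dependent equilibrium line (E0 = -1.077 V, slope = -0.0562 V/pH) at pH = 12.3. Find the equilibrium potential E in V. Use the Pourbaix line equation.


Apply the Pourbaix line equation: E = E0 + slope*pH
E = -1.077 + (-0.0562)*12.3 = -1.077 + (-0.69126) = -1.76826 V
Rounded to 3 decimal places: E = -1.768 V

-1.768 V


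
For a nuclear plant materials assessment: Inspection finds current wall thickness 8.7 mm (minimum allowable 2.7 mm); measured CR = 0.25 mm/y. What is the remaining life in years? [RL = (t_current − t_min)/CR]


Apply the remaining-life relation: RL = (t_current − t_min) / CR
RL = (8.7 − 2.7) / 0.25 = 6.0 / 0.25 = 24.0 years

24.0 years


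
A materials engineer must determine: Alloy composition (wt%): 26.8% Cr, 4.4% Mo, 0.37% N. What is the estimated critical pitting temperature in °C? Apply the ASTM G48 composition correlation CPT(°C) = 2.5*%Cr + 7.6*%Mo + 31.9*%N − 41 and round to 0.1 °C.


Apply the ASTM G48 empirical CPT estimate: CPT(°C) = 2.5*%Cr + 7.6*%Mo + 31.9*%N − 41
2.5*26.8 = 67; 7.6*4.4 = 33.44; 31.9*0.37 = 11.803
CPT = 67 + 33.44 + 11.803 − 41 = 71.243 °C
Rounded to 0.1 °C: CPT ≈ 71.2 °C

71.2 °C


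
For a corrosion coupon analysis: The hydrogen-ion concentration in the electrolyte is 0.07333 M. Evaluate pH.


pH = −log10[H+]
pH = −log10(0.07333) = 1.13

1.13


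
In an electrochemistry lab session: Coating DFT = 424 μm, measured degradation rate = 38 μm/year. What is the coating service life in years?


Service life = thickness / degradation rate
Life = 424 / 38 = 11.2 years

11.2 years


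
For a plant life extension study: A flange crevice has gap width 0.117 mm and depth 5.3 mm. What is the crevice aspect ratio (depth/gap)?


Aspect ratio = depth / gap
Ratio = 5.3 / 0.117 = 45.3

45.3


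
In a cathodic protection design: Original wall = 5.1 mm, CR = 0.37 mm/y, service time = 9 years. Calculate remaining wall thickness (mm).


Remaining wall = original − CR × time
t = 5.1 − 0.37*9 = 5.1 − 3.33 = 1.77 mm

1.77 mm


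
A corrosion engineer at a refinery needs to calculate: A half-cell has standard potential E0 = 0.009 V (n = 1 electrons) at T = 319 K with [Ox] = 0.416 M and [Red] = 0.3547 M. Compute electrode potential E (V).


Apply the Nernst equation: E = E0 + (RT/nF)*ln([Ox]/[Red])
Step 1: RT/nF = 8.314*319/(1*96485) = 0.02748786 V
Step 2: [Ox]/[Red] = 0.416/0.3547 = 1.172822
Step 3: ln(1.172822) = 0.159413
Step 4: correction = 0.02748786 * 0.159413 = 0.0044 V
E = 0.009 + 0.0044 = 0.0134 V

0.0134 V


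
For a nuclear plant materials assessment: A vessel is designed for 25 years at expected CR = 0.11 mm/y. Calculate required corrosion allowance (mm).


Corrosion allowance = CR × design life
CA = 0.11 * 25 = 2.75 mm

2.75 mm


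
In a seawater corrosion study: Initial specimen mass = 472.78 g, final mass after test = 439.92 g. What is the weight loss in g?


Weight loss = initial − final
WL = 472.78 − 439.92 = 32.86 g

32.86 g


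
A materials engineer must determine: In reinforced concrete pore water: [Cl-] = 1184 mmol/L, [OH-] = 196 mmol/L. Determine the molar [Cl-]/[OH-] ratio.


Threshold parameter = [Cl-] / [OH-] (molar basis; both in mmol/L, so units cancel)
Ratio = 1184 / 196 = 6.04

6.04


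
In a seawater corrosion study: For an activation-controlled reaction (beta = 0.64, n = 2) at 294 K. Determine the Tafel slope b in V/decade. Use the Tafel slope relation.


Apply the Tafel slope relation: b = 2.303*R*T/(beta*n*F)
Numerator: 2.303 * 8.314 * 294 = 5629.26
Denominator: 0.64 * 2 * 96485 = 123500.8
b = 5629.26 / 123500.8 = 0.0456 V/decade

0.0456 V/decade


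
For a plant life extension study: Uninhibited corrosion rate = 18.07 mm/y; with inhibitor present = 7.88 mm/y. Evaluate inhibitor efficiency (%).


Apply the inhibitor-efficiency definition: IE = (CR_blank − CR_inh)/CR_blank × 100
IE = (18.07 − 7.88) / 18.07 × 100
IE = 10.19 / 18.07 × 100 = 56.4 %

56.4 %


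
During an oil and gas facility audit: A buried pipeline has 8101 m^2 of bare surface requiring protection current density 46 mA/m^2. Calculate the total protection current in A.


I = area * current density, then convert mA → A (÷1000)
I = 8101 * 46 / 1000 = 372.65 A

372.65 A


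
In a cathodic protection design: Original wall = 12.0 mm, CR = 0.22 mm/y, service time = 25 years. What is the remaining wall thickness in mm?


Remaining wall = original − CR × time
t = 12.0 − 0.22*25 = 12.0 − 5.5 = 6.5 mm

6.5 mm


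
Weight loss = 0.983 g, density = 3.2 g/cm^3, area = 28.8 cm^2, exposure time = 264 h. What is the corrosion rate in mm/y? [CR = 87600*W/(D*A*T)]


Apply the mm/y weight-loss relation: CR = 87600 * W / (D * A * T)
Numerator: 87600 * 0.983 = 86110.8
Denominator: 3.2 * 28.8 * 264 = 24330.24
CR = 86110.8 / 24330.24 = 3.53925 mm/y

3.53925 mm/y


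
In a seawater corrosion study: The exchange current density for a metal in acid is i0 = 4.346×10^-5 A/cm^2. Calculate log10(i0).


i0 = 4.346×10^-5 A/cm^2
log10(i0) = -4.362

-4.362


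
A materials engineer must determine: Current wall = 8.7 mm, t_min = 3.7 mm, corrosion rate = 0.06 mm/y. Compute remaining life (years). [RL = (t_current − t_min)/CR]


Apply the remaining-life relation: RL = (t_current − t_min) / CR
RL = (8.7 − 3.7) / 0.06 = 5.0 / 0.06 = 83.3 years

83.3 years


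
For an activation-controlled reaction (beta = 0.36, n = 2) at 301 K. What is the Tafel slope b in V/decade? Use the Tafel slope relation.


Apply the Tafel slope relation: b = 2.303*R*T/(beta*n*F)
Numerator: 2.303 * 8.314 * 301 = 5763.29
Denominator: 0.36 * 2 * 96485 = 69469.2
b = 5763.29 / 69469.2 = 0.083 V/decade

0.083 V/decade


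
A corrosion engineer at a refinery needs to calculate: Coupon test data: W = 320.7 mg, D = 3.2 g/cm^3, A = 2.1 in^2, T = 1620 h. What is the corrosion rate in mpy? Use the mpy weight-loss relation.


Apply the mpy weight-loss relation: CR = 534 * W / (D * A * T)
Numerator: 534 * 320.7 = 171253.8
Denominator: 3.2 * 2.1 * 1620 = 10886.4
CR = 171253.8 / 10886.4 = 15.73099 mpy

15.73099 mpy


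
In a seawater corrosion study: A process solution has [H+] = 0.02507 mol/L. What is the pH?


pH = −log10[H+]
pH = −log10(0.02507) = 1.6

1.6


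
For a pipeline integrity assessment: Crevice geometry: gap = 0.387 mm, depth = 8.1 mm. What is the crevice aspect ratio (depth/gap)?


Aspect ratio = depth / gap
Ratio = 8.1 / 0.387 = 20.9

20.9


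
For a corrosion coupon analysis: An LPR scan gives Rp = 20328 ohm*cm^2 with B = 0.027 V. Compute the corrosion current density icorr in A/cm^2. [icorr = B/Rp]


Apply the Stern-Geary relation: icorr = B / Rp
icorr = 0.027 / 20328 = 1.328×10^-6 A/cm^2

1.328×10^-6 A/cm^2


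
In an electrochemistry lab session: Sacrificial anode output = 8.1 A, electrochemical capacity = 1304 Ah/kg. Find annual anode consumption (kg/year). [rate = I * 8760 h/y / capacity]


Annual consumption = current * hours per year / capacity
Rate = 8.1 * 8760 / 1304 = 54.4 kg/year

54.4 kg/year


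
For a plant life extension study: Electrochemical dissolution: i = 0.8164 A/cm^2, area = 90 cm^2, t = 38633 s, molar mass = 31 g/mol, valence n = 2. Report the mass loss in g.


Apply Faraday's law: m = i*A*t*M / (n*F)
Total charge passed Q = i*A*t = 0.8164*90*38633 = 2838598.308 C
m = Q*M/(n*F) = 2838598.308*31/(2*96485) = 456.012 g

456.012 g


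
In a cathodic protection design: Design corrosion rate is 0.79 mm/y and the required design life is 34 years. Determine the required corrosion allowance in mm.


Corrosion allowance = CR × design life
CA = 0.79 * 34 = 26.86 mm

26.86 mm


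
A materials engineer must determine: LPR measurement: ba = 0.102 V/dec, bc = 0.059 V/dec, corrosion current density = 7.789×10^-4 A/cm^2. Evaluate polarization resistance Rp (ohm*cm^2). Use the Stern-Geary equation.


Apply the Stern-Geary equation: Rp = ba*bc / (2.303*icorr*(ba+bc))
ba*bc = 0.102*0.059 = 0.006018
ba+bc = 0.161; 2.303*icorr*(ba+bc) = 2.303*7.789×10^-4*0.161 = 2.8880288×10^-4
Rp = 0.006018 / 2.8880288×10^-4 = 20.8 ohm*cm^2

20.8 ohm*cm^2


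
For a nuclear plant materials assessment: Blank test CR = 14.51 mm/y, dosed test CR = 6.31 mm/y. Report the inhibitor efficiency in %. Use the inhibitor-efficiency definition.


Apply the inhibitor-efficiency definition: IE = (CR_blank − CR_inh)/CR_blank × 100
IE = (14.51 − 6.31) / 14.51 × 100
IE = 8.2 / 14.51 × 100 = 56.5 %

56.5 %


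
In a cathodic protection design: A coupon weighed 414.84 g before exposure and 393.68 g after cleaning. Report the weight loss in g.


Weight loss = initial − final
WL = 414.84 − 393.68 = 21.16 g

21.16 g


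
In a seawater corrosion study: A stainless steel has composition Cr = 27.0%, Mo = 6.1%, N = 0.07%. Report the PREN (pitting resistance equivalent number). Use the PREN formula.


Apply the PREN formula: PREN = Cr + 3.3*Mo + 16*N
PREN = 27.0 + 3.3*6.1 + 16*0.07
PREN = 27.0 + 20.13 + 1.12 = 48.25

48.25


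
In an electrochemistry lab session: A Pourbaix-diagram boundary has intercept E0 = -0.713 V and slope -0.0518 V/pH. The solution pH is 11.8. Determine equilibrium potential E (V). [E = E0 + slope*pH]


Apply the Pourbaix line equation: E = E0 + slope*pH
E = -0.713 + (-0.0518)*11.8 = -0.713 + (-0.61124) = -1.32424 V
Rounded to 4 decimal places: E = -1.3242 V

-1.3242 V


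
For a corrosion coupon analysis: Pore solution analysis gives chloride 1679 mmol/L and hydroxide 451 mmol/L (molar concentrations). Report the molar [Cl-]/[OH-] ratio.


Threshold parameter = [Cl-] / [OH-] (molar basis; both in mmol/L, so units cancel)
Ratio = 1679 / 451 = 3.72

3.72


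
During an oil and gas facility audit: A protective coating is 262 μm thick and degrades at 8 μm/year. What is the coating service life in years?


Service life = thickness / degradation rate
Life = 262 / 8 = 32.8 years

32.8 years


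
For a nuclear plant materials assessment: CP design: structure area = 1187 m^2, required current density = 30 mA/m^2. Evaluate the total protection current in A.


I = area * current density, then convert mA → A (÷1000)
I = 1187 * 30 / 1000 = 35.61 A

35.61 A
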